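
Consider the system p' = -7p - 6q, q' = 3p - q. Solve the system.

p(t) = -K_1e^(-4t)sin(3t) - K_1e^(-4t)cos(3t) - K_2e^(-4t)sin(3t) + K_2e^(-4t)cos(3t), q(t) = K_1e^(-4t)cos(3t) + K_2e^(-4t)sin(3t)

Coefficient matrix A = [[-7, -6], [3, -1]].
Characteristic polynomial det(A - λI) = λ^2 + 8λ + 25 = 0.
Eigenvalues λ = -4 ± 3i (complex conjugate pair).
For λ=-4+3i: an eigenvector is (-1,1) - i(-1,0) = (-1 + i, 1).
A real fundamental pair from Re and Im of e^((-4+3i)t)v: X_1 = e^(-4t)(cos(3t)·(-1,1) + sin(3t)·(-1,0)), X_2 = e^(-4t)(sin(3t)·(-1,1) - cos(3t)·(-1,0)).
General solution: K_1X_1 + K_2X_2.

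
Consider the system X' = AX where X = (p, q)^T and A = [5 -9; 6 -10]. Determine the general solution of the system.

Coefficient matrix A = [[5, -9], [6, -10]].
Characteristic polynomial det(A - λI) = λ^2 + 5λ + 4 = 0.
Eigenvalues λ = -4, -1.
For λ=-4: (A-λI) row 1 is [9, -9], so an eigenvector is (-1, -1).
For λ=-1: (A-λI) row 1 is [6, -9], so an eigenvector is (-3, -2).
General solution: c_1e^(-4t)(-1,-1) + c_2e^(-t)(-3,-2).

p(t) = -c_1e^(-4t) - 3c_2e^(-t), q(t) = -c_1e^(-4t) - 2c_2e^(-t)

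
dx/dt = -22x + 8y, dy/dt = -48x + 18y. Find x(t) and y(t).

x(t) = -C_1e^(-6t) + C_2e^(2t), y(t) = -2C_1e^(-6t) + 3C_2e^(2t)

Coefficient matrix A = [[-22, 8], [-48, 18]].
Characteristic polynomial det(A - λI) = λ^2 + 4λ - 12 = 0.
Eigenvalues λ = -6, 2.
For λ=-6: (A-λI) row 1 is [-16, 8], so an eigenvector is (-1, -2).
For λ=2: (A-λI) row 1 is [-24, 8], so an eigenvector is (1, 3).
General solution: C_1e^(-6t)(-1,-2) + C_2e^(2t)(1,3).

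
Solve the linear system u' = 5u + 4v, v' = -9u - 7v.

u(t) = 2K_1e^(-t) + 2K_2te^(-t) - K_2e^(-t), v(t) = -3K_1e^(-t) - 3K_2te^(-t) + 2K_2e^(-t)

Coefficient matrix A = [[5, 4], [-9, -7]].
Characteristic polynomial det(A - λI) = λ^2 + 2λ + 1 = 0.
Single eigenvalue λ = -1 with algebraic multiplicity 2.
Eigenvector v = (2,-3); generalized eigenvector w with (A-λI)w=v is (-1,2).
General solution: e^(-t)[K_1·v + K_2·(t·v + w)].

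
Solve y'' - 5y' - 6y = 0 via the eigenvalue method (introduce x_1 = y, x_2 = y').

Let x_1 = y, x_2 = y'. Then x_1' = x_2 and x_2' = 6x_1 + 5x_2.
A = [[0,1],[6,5]]; det(A-λI) = λ^2 - 5λ - 6.
Eigenvalues λ = 6, -1 with eigenvectors (1,6), (1,-1).

y(t) = C_1e^(6t) + C_2e^(-t)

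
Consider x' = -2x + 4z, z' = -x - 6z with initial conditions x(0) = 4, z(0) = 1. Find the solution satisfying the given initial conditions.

x(t) = 12te^(-4t) + 4e^(-4t), z(t) = -6te^(-4t) + e^(-4t)

Coefficient matrix A = [[-2, 4], [-1, -6]].
Characteristic polynomial det(A - λI) = λ^2 + 8λ + 16 = 0.
Single eigenvalue λ = -4 with algebraic multiplicity 2.
Eigenvector v = (-2,1); generalized eigenvector w with (A-λI)w=v is (-1,0).
General solution: e^(-4t)[c_1·v + c_2·(t·v + w)].
Applying x(0)=4, z(0)=1 gives c_1=1, c_2=-6.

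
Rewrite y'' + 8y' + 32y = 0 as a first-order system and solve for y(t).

Let x_1 = y, x_2 = y'. Then x_1' = x_2 and x_2' = -32x_1 - 8x_2.
A = [[0,1],[-32,-8]]; det(A-λI) = λ^2 + 8λ + 32.
Eigenvalues λ = -4 ± 4i.

y(t) = K_1e^(-4t)cos(4t) + K_2e^(-4t)sin(4t)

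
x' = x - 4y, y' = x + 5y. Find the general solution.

x(t) = -2C_1e^(3t) - 2C_2te^(3t) + C_2e^(3t), y(t) = C_1e^(3t) + C_2te^(3t)

Coefficient matrix A = [[1, -4], [1, 5]].
Characteristic polynomial det(A - λI) = λ^2 - 6λ + 9 = 0.
Single eigenvalue λ = 3 with algebraic multiplicity 2.
Eigenvector v = (-2,1); generalized eigenvector w with (A-λI)w=v is (1,0).
General solution: e^(3t)[C_1·v + C_2·(t·v + w)].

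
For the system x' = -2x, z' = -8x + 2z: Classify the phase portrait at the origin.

saddle

A = [[-2,0],[-8,2]]; det(A-λI) = λ^2 - 4.
λ = 2, -2: opposite signs.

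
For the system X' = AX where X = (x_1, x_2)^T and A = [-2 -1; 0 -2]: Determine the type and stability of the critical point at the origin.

stable improper node

A = [[-2,-1],[0,-2]]; det(A-λI) = λ^2 + 4λ + 4.
repeated λ = -2 with a single eigenvector.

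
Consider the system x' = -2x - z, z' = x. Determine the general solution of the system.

x(t) = c_1e^(-t) + c_2te^(-t) - 2c_2e^(-t), z(t) = -c_1e^(-t) - c_2te^(-t) + c_2e^(-t)

Coefficient matrix A = [[-2, -1], [1, 0]].
Characteristic polynomial det(A - λI) = λ^2 + 2λ + 1 = 0.
Single eigenvalue λ = -1 with algebraic multiplicity 2.
Eigenvector v = (1,-1); generalized eigenvector w with (A-λI)w=v is (-2,1).
General solution: e^(-t)[c_1·v + c_2·(t·v + w)].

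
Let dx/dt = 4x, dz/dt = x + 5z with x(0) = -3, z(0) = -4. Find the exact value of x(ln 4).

A = [[4,0],[1,5]]; eigenvalues λ = 4, 5.
Eigenvectors: (1,-1) for λ=4, (0,1) for λ=5.
From the initial condition, c_1 = -3, c_2 = -7.
x(ln 4) = (-3)(4^4)(1) + (-7)(4^5)(0) = -768.

-768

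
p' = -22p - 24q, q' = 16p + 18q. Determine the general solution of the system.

p(t) = 3c_1e^(-6t) - c_2e^(2t), q(t) = -2c_1e^(-6t) + c_2e^(2t)

Coefficient matrix A = [[-22, -24], [16, 18]].
Characteristic polynomial det(A - λI) = λ^2 + 4λ - 12 = 0.
Eigenvalues λ = -6, 2.
For λ=-6: (A-λI) row 1 is [-16, -24], so an eigenvector is (3, -2).
For λ=2: (A-λI) row 1 is [-24, -24], so an eigenvector is (-1, 1).
General solution: c_1e^(-6t)(3,-2) + c_2e^(2t)(-1,1).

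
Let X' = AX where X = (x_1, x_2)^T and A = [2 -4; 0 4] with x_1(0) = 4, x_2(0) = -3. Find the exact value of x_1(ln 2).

88

A = [[2,-4],[0,4]]; eigenvalues λ = 2, 4.
Eigenvectors: (-1,0) for λ=2, (2,-1) for λ=4.
From the initial condition, c_1 = 2, c_2 = 3.
x_1(ln 2) = (2)(2^2)(-1) + (3)(2^4)(2) = 88.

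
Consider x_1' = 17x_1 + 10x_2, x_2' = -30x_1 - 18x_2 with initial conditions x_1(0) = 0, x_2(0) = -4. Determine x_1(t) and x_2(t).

x_1(t) = -8e^(2t) + 8e^(-3t), x_2(t) = 12e^(2t) - 16e^(-3t)

Coefficient matrix A = [[17, 10], [-30, -18]].
Characteristic polynomial det(A - λI) = λ^2 + λ - 6 = 0.
Eigenvalues λ = -3, 2.
For λ=-3: (A-λI) row 1 is [20, 10], so an eigenvector is (1, -2).
For λ=2: (A-λI) row 1 is [15, 10], so an eigenvector is (-2, 3).
General solution: C_1e^(-3t)(1,-2) + C_2e^(2t)(-2,3).
Applying x_1(0)=0, x_2(0)=-4 gives C_1=8, C_2=4.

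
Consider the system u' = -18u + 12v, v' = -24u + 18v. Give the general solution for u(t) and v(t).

Coefficient matrix A = [[-18, 12], [-24, 18]].
Characteristic polynomial det(A - λI) = λ^2 - 36 = 0.
Eigenvalues λ = -6, 6.
For λ=-6: (A-λI) row 1 is [-12, 12], so an eigenvector is (-1, -1).
For λ=6: (A-λI) row 1 is [-24, 12], so an eigenvector is (-1, -2).
General solution: C_1e^(-6t)(-1,-1) + C_2e^(6t)(-1,-2).

u(t) = -C_1e^(-6t) - C_2e^(6t), v(t) = -C_1e^(-6t) - 2C_2e^(6t)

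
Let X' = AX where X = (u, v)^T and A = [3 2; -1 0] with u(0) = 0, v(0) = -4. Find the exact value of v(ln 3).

12

A = [[3,2],[-1,0]]; eigenvalues λ = 2, 1.
Eigenvectors: (-2,1) for λ=2, (1,-1) for λ=1.
From the initial condition, c_1 = 4, c_2 = 8.
v(ln 3) = (4)(3^2)(1) + (8)(3^1)(-1) = 12.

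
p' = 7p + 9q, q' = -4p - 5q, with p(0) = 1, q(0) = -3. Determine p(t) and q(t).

Coefficient matrix A = [[7, 9], [-4, -5]].
Characteristic polynomial det(A - λI) = λ^2 - 2λ + 1 = 0.
Single eigenvalue λ = 1 with algebraic multiplicity 2.
Eigenvector v = (3,-2); generalized eigenvector w with (A-λI)w=v is (2,-1).
General solution: e^(t)[c_1·v + c_2·(t·v + w)].
Applying p(0)=1, q(0)=-3 gives c_1=5, c_2=-7.

p(t) = -21te^(t) + e^(t), q(t) = 14te^(t) - 3e^(t)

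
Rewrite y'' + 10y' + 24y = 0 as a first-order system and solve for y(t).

y(t) = C_1e^(-4t) + C_2e^(-6t)

Let x_1 = y, x_2 = y'. Then x_1' = x_2 and x_2' = -24x_1 - 10x_2.
A = [[0,1],[-24,-10]]; det(A-λI) = λ^2 + 10λ + 24.
Eigenvalues λ = -4, -6 with eigenvectors (1,-4), (1,-6).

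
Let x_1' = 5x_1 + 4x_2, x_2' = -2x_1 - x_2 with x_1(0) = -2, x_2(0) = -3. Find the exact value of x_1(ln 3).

-246

A = [[5,4],[-2,-1]]; eigenvalues λ = 3, 1.
Eigenvectors: (-2,1) for λ=3, (-1,1) for λ=1.
From the initial condition, c_1 = 5, c_2 = -8.
x_1(ln 3) = (5)(3^3)(-2) + (-8)(3^1)(-1) = -246.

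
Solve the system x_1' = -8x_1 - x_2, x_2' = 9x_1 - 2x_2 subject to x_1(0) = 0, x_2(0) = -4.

x_1(t) = 4te^(-5t), x_2(t) = -12te^(-5t) - 4e^(-5t)

Coefficient matrix A = [[-8, -1], [9, -2]].
Characteristic polynomial det(A - λI) = λ^2 + 10λ + 25 = 0.
Single eigenvalue λ = -5 with algebraic multiplicity 2.
Eigenvector v = (1,-3); generalized eigenvector w with (A-λI)w=v is (-1,2).
General solution: e^(-5t)[K_1·v + K_2·(t·v + w)].
Applying x_1(0)=0, x_2(0)=-4 gives K_1=4, K_2=4.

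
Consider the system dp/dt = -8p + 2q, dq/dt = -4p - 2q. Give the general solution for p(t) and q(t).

Coefficient matrix A = [[-8, 2], [-4, -2]].
Characteristic polynomial det(A - λI) = λ^2 + 10λ + 24 = 0.
Eigenvalues λ = -6, -4.
For λ=-6: (A-λI) row 1 is [-2, 2], so an eigenvector is (1, 1).
For λ=-4: (A-λI) row 1 is [-4, 2], so an eigenvector is (1, 2).
General solution: K_1e^(-6t)(1,1) + K_2e^(-4t)(1,2).

p(t) = K_1e^(-6t) + K_2e^(-4t), q(t) = K_1e^(-6t) + 2K_2e^(-4t)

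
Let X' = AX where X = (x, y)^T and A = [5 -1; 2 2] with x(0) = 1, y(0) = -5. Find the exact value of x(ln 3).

405

A = [[5,-1],[2,2]]; eigenvalues λ = 4, 3.
Eigenvectors: (-1,-1) for λ=4, (1,2) for λ=3.
From the initial condition, c_1 = -7, c_2 = -6.
x(ln 3) = (-7)(3^4)(-1) + (-6)(3^3)(1) = 405.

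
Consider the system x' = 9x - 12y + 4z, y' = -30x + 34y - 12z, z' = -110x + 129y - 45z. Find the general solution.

x(t) = K_1e^(t) - 2K_3e^(-t), y(t) = -2K_1e^(t) + K_2e^(-2t), z(t) = -8K_1e^(t) + 3K_2e^(-2t) + 5K_3e^(-t)

Coefficient matrix A = [[9, -12, 4], [-30, 34, -12], [-110, 129, -45]].
det(A - λI) = 0 gives eigenvalues λ = 1, -2, -1.
For λ=1: eigenvector (1,-2,-8).
For λ=-2: eigenvector (0,1,3).
For λ=-1: eigenvector (-2,0,5).
General solution: K_1e^(t)(1,-2,-8) + K_2e^(-2t)(0,1,3) + K_3e^(-t)(-2,0,5).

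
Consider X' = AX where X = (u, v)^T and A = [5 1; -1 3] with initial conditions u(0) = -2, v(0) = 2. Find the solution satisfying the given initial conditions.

Coefficient matrix A = [[5, 1], [-1, 3]].
Characteristic polynomial det(A - λI) = λ^2 - 8λ + 16 = 0.
Single eigenvalue λ = 4 with algebraic multiplicity 2.
Eigenvector v = (1,-1); generalized eigenvector w with (A-λI)w=v is (1,0).
General solution: e^(4t)[C_1·v + C_2·(t·v + w)].
Applying u(0)=-2, v(0)=2 gives C_1=-2, C_2=0.

u(t) = -2e^(4t), v(t) = 2e^(4t)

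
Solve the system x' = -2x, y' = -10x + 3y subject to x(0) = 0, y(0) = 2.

Coefficient matrix A = [[-2, 0], [-10, 3]].
Characteristic polynomial det(A - λI) = λ^2 - λ - 6 = 0.
Eigenvalues λ = 3, -2.
For λ=3: (A-λI) row 1 is [-5, 0], so an eigenvector is (0, 1).
For λ=-2: (A-λI) row 2 is [-10, 5], so an eigenvector is (-1, -2).
General solution: c_1e^(3t)(0,1) + c_2e^(-2t)(-1,-2).
Applying x(0)=0, y(0)=2 gives c_1=2, c_2=0.

x(t) = 0, y(t) = 2e^(3t)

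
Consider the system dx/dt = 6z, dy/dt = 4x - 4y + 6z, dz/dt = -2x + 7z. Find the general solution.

x(t) = -3K_2e^(4t) + 2K_3e^(3t), y(t) = -K_1e^(-4t) - 3K_2e^(4t) + 2K_3e^(3t), z(t) = -2K_2e^(4t) + K_3e^(3t)

Coefficient matrix A = [[0, 0, 6], [4, -4, 6], [-2, 0, 7]].
det(A - λI) = 0 gives eigenvalues λ = -4, 4, 3.
For λ=-4: eigenvector (0,-1,0).
For λ=4: eigenvector (-3,-3,-2).
For λ=3: eigenvector (2,2,1).
General solution: K_1e^(-4t)(0,-1,0) + K_2e^(4t)(-3,-3,-2) + K_3e^(3t)(2,2,1).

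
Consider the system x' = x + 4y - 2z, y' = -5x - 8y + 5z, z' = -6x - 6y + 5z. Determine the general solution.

Coefficient matrix A = [[1, 4, -2], [-5, -8, 5], [-6, -6, 5]].
det(A - λI) = 0 gives eigenvalues λ = -1, -3, 2.
For λ=-1: eigenvector (1,0,1).
For λ=-3: eigenvector (-1,1,0).
For λ=2: eigenvector (0,-1,-2).
General solution: c_1e^(-t)(1,0,1) + c_2e^(-3t)(-1,1,0) + c_3e^(2t)(0,-1,-2).

x(t) = c_1e^(-t) - c_2e^(-3t), y(t) = c_2e^(-3t) - c_3e^(2t), z(t) = c_1e^(-t) - 2c_3e^(2t)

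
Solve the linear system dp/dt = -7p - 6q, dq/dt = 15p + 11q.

p(t) = c_1e^(2t)sin(3t) + c_1e^(2t)cos(3t) + c_2e^(2t)sin(3t) - c_2e^(2t)cos(3t), q(t) = -c_1e^(2t)sin(3t) - 2c_1e^(2t)cos(3t) - 2c_2e^(2t)sin(3t) + c_2e^(2t)cos(3t)

Coefficient matrix A = [[-7, -6], [15, 11]].
Characteristic polynomial det(A - λI) = λ^2 - 4λ + 13 = 0.
Eigenvalues λ = 2 ± 3i (complex conjugate pair).
For λ=2+3i: an eigenvector is (1,-2) - i(1,-1) = (1 - i, -2 + i).
A real fundamental pair from Re and Im of e^((2+3i)t)v: X_1 = e^(2t)(cos(3t)·(1,-2) + sin(3t)·(1,-1)), X_2 = e^(2t)(sin(3t)·(1,-2) - cos(3t)·(1,-1)).
General solution: c_1X_1 + c_2X_2.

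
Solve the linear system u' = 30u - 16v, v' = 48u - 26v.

u(t) = 2K_1e^(6t) - K_2e^(-2t), v(t) = 3K_1e^(6t) - 2K_2e^(-2t)

Coefficient matrix A = [[30, -16], [48, -26]].
Characteristic polynomial det(A - λI) = λ^2 - 4λ - 12 = 0.
Eigenvalues λ = 6, -2.
For λ=6: (A-λI) row 1 is [24, -16], so an eigenvector is (2, 3).
For λ=-2: (A-λI) row 1 is [32, -16], so an eigenvector is (-1, -2).
General solution: K_1e^(6t)(2,3) + K_2e^(-2t)(-1,-2).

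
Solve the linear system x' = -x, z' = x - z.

Coefficient matrix A = [[-1, 0], [1, -1]].
Characteristic polynomial det(A - λI) = λ^2 + 2λ + 1 = 0.
Single eigenvalue λ = -1 with algebraic multiplicity 2.
Eigenvector v = (0,1); generalized eigenvector w with (A-λI)w=v is (1,2).
General solution: e^(-t)[C_1·v + C_2·(t·v + w)].

x(t) = C_2e^(-t), z(t) = C_1e^(-t) + C_2te^(-t) + 2C_2e^(-t)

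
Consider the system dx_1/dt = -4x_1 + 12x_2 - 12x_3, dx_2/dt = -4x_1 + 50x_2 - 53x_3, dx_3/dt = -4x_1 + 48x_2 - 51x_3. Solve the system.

x_1(t) = C_1e^(-4t) - 2C_2e^(2t), x_2(t) = 4C_1e^(-4t) - 9C_2e^(2t) + C_3e^(-3t), x_3(t) = 4C_1e^(-4t) - 8C_2e^(2t) + C_3e^(-3t)

Coefficient matrix A = [[-4, 12, -12], [-4, 50, -53], [-4, 48, -51]].
det(A - λI) = 0 gives eigenvalues λ = -4, 2, -3.
For λ=-4: eigenvector (1,4,4).
For λ=2: eigenvector (-2,-9,-8).
For λ=-3: eigenvector (0,1,1).
General solution: C_1e^(-4t)(1,4,4) + C_2e^(2t)(-2,-9,-8) + C_3e^(-3t)(0,1,1).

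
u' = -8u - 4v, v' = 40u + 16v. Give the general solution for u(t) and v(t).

Coefficient matrix A = [[-8, -4], [40, 16]].
Characteristic polynomial det(A - λI) = λ^2 - 8λ + 32 = 0.
Eigenvalues λ = 4 ± 4i (complex conjugate pair).
For λ=4+4i: an eigenvector is (0,1) - i(-1,3) = (0 + i, 1 - 3i).
A real fundamental pair from Re and Im of e^((4+4i)t)v: X_1 = e^(4t)(cos(4t)·(0,1) + sin(4t)·(-1,3)), X_2 = e^(4t)(sin(4t)·(0,1) - cos(4t)·(-1,3)).
General solution: c_1X_1 + c_2X_2.

u(t) = -c_1e^(4t)sin(4t) + c_2e^(4t)cos(4t), v(t) = 3c_1e^(4t)sin(4t) + c_1e^(4t)cos(4t) + c_2e^(4t)sin(4t) - 3c_2e^(4t)cos(4t)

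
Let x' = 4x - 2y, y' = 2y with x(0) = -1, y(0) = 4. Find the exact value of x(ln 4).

-1216

A = [[4,-2],[0,2]]; eigenvalues λ = 2, 4.
Eigenvectors: (1,1) for λ=2, (-1,0) for λ=4.
From the initial condition, c_1 = 4, c_2 = 5.
x(ln 4) = (4)(4^2)(1) + (5)(4^4)(-1) = -1216.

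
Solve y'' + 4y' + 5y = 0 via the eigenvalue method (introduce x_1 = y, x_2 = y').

y(t) = c_1e^(-2t)cos(t) + c_2e^(-2t)sin(t)

Let x_1 = y, x_2 = y'. Then x_1' = x_2 and x_2' = -5x_1 - 4x_2.
A = [[0,1],[-5,-4]]; det(A-λI) = λ^2 + 4λ + 5.
Eigenvalues λ = -2 ± i.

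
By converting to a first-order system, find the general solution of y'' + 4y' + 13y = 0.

y(t) = c_1e^(-2t)cos(3t) + c_2e^(-2t)sin(3t)

Let x_1 = y, x_2 = y'. Then x_1' = x_2 and x_2' = -13x_1 - 4x_2.
A = [[0,1],[-13,-4]]; det(A-λI) = λ^2 + 4λ + 13.
Eigenvalues λ = -2 ± 3i.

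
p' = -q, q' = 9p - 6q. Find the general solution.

p(t) = -C_1e^(-3t) - C_2te^(-3t), q(t) = -3C_1e^(-3t) - 3C_2te^(-3t) + C_2e^(-3t)

Coefficient matrix A = [[0, -1], [9, -6]].
Characteristic polynomial det(A - λI) = λ^2 + 6λ + 9 = 0.
Single eigenvalue λ = -3 with algebraic multiplicity 2.
Eigenvector v = (-1,-3); generalized eigenvector w with (A-λI)w=v is (0,1).
General solution: e^(-3t)[C_1·v + C_2·(t·v + w)].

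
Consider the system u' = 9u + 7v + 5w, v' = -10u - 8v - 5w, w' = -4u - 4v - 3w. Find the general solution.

u(t) = K_1e^(-t) - K_2e^(-3t) - K_3e^(2t), v(t) = K_2e^(-3t) + K_3e^(2t), w(t) = -2K_1e^(-t) + K_2e^(-3t)

Coefficient matrix A = [[9, 7, 5], [-10, -8, -5], [-4, -4, -3]].
det(A - λI) = 0 gives eigenvalues λ = -1, -3, 2.
For λ=-1: eigenvector (1,0,-2).
For λ=-3: eigenvector (-1,1,1).
For λ=2: eigenvector (-1,1,0).
General solution: K_1e^(-t)(1,0,-2) + K_2e^(-3t)(-1,1,1) + K_3e^(2t)(-1,1,0).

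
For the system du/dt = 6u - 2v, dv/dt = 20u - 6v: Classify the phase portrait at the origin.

center

A = [[6,-2],[20,-6]]; det(A-λI) = λ^2 + 4.
λ = 0 ± 2i: zero real part.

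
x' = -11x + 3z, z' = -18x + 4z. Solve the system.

Coefficient matrix A = [[-11, 3], [-18, 4]].
Characteristic polynomial det(A - λI) = λ^2 + 7λ + 10 = 0.
Eigenvalues λ = -2, -5.
For λ=-2: (A-λI) row 1 is [-9, 3], so an eigenvector is (-1, -3).
For λ=-5: (A-λI) row 1 is [-6, 3], so an eigenvector is (-1, -2).
General solution: c_1e^(-2t)(-1,-3) + c_2e^(-5t)(-1,-2).

x(t) = -c_1e^(-2t) - c_2e^(-5t), z(t) = -3c_1e^(-2t) - 2c_2e^(-5t)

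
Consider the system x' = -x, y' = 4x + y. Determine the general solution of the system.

x(t) = C_1e^(-t), y(t) = -2C_1e^(-t) - C_2e^(t)

Coefficient matrix A = [[-1, 0], [4, 1]].
Characteristic polynomial det(A - λI) = λ^2 - 1 = 0.
Eigenvalues λ = -1, 1.
For λ=-1: (A-λI) row 2 is [4, 2], so an eigenvector is (1, -2).
For λ=1: (A-λI) row 1 is [-2, 0], so an eigenvector is (0, -1).
General solution: C_1e^(-t)(1,-2) + C_2e^(t)(0,-1).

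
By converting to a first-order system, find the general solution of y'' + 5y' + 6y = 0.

y(t) = C_1e^(-2t) + C_2e^(-3t)

Let x_1 = y, x_2 = y'. Then x_1' = x_2 and x_2' = -6x_1 - 5x_2.
A = [[0,1],[-6,-5]]; det(A-λI) = λ^2 + 5λ + 6.
Eigenvalues λ = -2, -3 with eigenvectors (1,-2), (1,-3).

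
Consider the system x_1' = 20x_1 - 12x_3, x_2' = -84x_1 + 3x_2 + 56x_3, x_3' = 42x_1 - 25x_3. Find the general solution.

Coefficient matrix A = [[20, 0, -12], [-84, 3, 56], [42, 0, -25]].
det(A - λI) = 0 gives eigenvalues λ = -4, 3, -1.
For λ=-4: eigenvector (1,-4,2).
For λ=3: eigenvector (0,1,0).
For λ=-1: eigenvector (-4,14,-7).
General solution: C_1e^(-4t)(1,-4,2) + C_2e^(3t)(0,1,0) + C_3e^(-t)(-4,14,-7).

x_1(t) = C_1e^(-4t) - 4C_3e^(-t), x_2(t) = -4C_1e^(-4t) + C_2e^(3t) + 14C_3e^(-t), x_3(t) = 2C_1e^(-4t) - 7C_3e^(-t)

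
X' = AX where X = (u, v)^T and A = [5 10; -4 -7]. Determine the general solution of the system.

Coefficient matrix A = [[5, 10], [-4, -7]].
Characteristic polynomial det(A - λI) = λ^2 + 2λ + 5 = 0.
Eigenvalues λ = -1 ± 2i (complex conjugate pair).
For λ=-1+2i: an eigenvector is (2,-1) - i(1,-1) = (2 - i, -1 + i).
A real fundamental pair from Re and Im of e^((-1+2i)t)v: X_1 = e^(-t)(cos(2t)·(2,-1) + sin(2t)·(1,-1)), X_2 = e^(-t)(sin(2t)·(2,-1) - cos(2t)·(1,-1)).
General solution: K_1X_1 + K_2X_2.

u(t) = K_1e^(-t)sin(2t) + 2K_1e^(-t)cos(2t) + 2K_2e^(-t)sin(2t) - K_2e^(-t)cos(2t), v(t) = -K_1e^(-t)sin(2t) - K_1e^(-t)cos(2t) - K_2e^(-t)sin(2t) + K_2e^(-t)cos(2t)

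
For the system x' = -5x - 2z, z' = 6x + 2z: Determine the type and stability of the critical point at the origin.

stable node

A = [[-5,-2],[6,2]]; det(A-λI) = λ^2 + 3λ + 2.
λ = -1, -2: both negative.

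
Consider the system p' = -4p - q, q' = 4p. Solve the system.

Coefficient matrix A = [[-4, -1], [4, 0]].
Characteristic polynomial det(A - λI) = λ^2 + 4λ + 4 = 0.
Single eigenvalue λ = -2 with algebraic multiplicity 2.
Eigenvector v = (1,-2); generalized eigenvector w with (A-λI)w=v is (-2,3).
General solution: e^(-2t)[c_1·v + c_2·(t·v + w)].

p(t) = c_1e^(-2t) + c_2te^(-2t) - 2c_2e^(-2t), q(t) = -2c_1e^(-2t) - 2c_2te^(-2t) + 3c_2e^(-2t)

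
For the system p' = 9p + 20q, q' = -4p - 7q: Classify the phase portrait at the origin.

unstable spiral

A = [[9,20],[-4,-7]]; det(A-λI) = λ^2 - 2λ + 17.
λ = 1 ± 4i: positive real part.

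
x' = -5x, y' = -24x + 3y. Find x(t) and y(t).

x(t) = -K_2e^(-5t), y(t) = K_1e^(3t) - 3K_2e^(-5t)

Coefficient matrix A = [[-5, 0], [-24, 3]].
Characteristic polynomial det(A - λI) = λ^2 + 2λ - 15 = 0.
Eigenvalues λ = 3, -5.
For λ=3: (A-λI) row 1 is [-8, 0], so an eigenvector is (0, 1).
For λ=-5: (A-λI) row 2 is [-24, 8], so an eigenvector is (-1, -3).
General solution: K_1e^(3t)(0,1) + K_2e^(-5t)(-1,-3).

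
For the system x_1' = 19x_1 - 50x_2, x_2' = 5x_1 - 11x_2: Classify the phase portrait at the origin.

unstable spiral

A = [[19,-50],[5,-11]]; det(A-λI) = λ^2 - 8λ + 41.
λ = 4 ± 5i: positive real part.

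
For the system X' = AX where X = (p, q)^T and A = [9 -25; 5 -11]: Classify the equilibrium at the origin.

A = [[9,-25],[5,-11]]; det(A-λI) = λ^2 + 2λ + 26.
λ = -1 ± 5i: negative real part.

stable spiral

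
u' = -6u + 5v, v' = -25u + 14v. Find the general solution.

Coefficient matrix A = [[-6, 5], [-25, 14]].
Characteristic polynomial det(A - λI) = λ^2 - 8λ + 41 = 0.
Eigenvalues λ = 4 ± 5i (complex conjugate pair).
For λ=4+5i: an eigenvector is (0,-1) - i(-1,-2) = (0 + i, -1 + 2i).
A real fundamental pair from Re and Im of e^((4+5i)t)v: X_1 = e^(4t)(cos(5t)·(0,-1) + sin(5t)·(-1,-2)), X_2 = e^(4t)(sin(5t)·(0,-1) - cos(5t)·(-1,-2)).
General solution: c_1X_1 + c_2X_2.

u(t) = -c_1e^(4t)sin(5t) + c_2e^(4t)cos(5t), v(t) = -2c_1e^(4t)sin(5t) - c_1e^(4t)cos(5t) - c_2e^(4t)sin(5t) + 2c_2e^(4t)cos(5t)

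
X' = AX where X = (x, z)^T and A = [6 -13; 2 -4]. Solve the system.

Coefficient matrix A = [[6, -13], [2, -4]].
Characteristic polynomial det(A - λI) = λ^2 - 2λ + 2 = 0.
Eigenvalues λ = 1 ± i (complex conjugate pair).
For λ=1+i: an eigenvector is (-3,-1) - i(-2,-1) = (-3 + 2i, -1 + i).
A real fundamental pair from Re and Im of e^((1+i)t)v: X_1 = e^(t)(cos(t)·(-3,-1) + sin(t)·(-2,-1)), X_2 = e^(t)(sin(t)·(-3,-1) - cos(t)·(-2,-1)).
General solution: K_1X_1 + K_2X_2.

x(t) = -2K_1e^(t)sin(t) - 3K_1e^(t)cos(t) - 3K_2e^(t)sin(t) + 2K_2e^(t)cos(t), z(t) = -K_1e^(t)sin(t) - K_1e^(t)cos(t) - K_2e^(t)sin(t) + K_2e^(t)cos(t)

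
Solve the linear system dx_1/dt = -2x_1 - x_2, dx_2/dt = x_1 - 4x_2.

Coefficient matrix A = [[-2, -1], [1, -4]].
Characteristic polynomial det(A - λI) = λ^2 + 6λ + 9 = 0.
Single eigenvalue λ = -3 with algebraic multiplicity 2.
Eigenvector v = (-1,-1); generalized eigenvector w with (A-λI)w=v is (1,2).
General solution: e^(-3t)[C_1·v + C_2·(t·v + w)].

x_1(t) = -C_1e^(-3t) - C_2te^(-3t) + C_2e^(-3t), x_2(t) = -C_1e^(-3t) - C_2te^(-3t) + 2C_2e^(-3t)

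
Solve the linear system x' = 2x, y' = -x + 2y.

Coefficient matrix A = [[2, 0], [-1, 2]].
Characteristic polynomial det(A - λI) = λ^2 - 4λ + 4 = 0.
Single eigenvalue λ = 2 with algebraic multiplicity 2.
Eigenvector v = (0,-1); generalized eigenvector w with (A-λI)w=v is (1,0).
General solution: e^(2t)[c_1·v + c_2·(t·v + w)].

x(t) = c_2e^(2t), y(t) = -c_1e^(2t) - c_2te^(2t)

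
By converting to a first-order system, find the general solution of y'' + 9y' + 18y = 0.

Let x_1 = y, x_2 = y'. Then x_1' = x_2 and x_2' = -18x_1 - 9x_2.
A = [[0,1],[-18,-9]]; det(A-λI) = λ^2 + 9λ + 18.
Eigenvalues λ = -6, -3 with eigenvectors (1,-6), (1,-3).

y(t) = c_1e^(-6t) + c_2e^(-3t)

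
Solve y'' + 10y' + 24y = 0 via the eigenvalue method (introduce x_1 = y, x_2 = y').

Let x_1 = y, x_2 = y'. Then x_1' = x_2 and x_2' = -24x_1 - 10x_2.
A = [[0,1],[-24,-10]]; det(A-λI) = λ^2 + 10λ + 24.
Eigenvalues λ = -4, -6 with eigenvectors (1,-4), (1,-6).

y(t) = C_1e^(-4t) + C_2e^(-6t)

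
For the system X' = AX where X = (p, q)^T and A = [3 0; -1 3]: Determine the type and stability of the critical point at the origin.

A = [[3,0],[-1,3]]; det(A-λI) = λ^2 - 6λ + 9.
repeated λ = 3 with a single eigenvector.

unstable improper node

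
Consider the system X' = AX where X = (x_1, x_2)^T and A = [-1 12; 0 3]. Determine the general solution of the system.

Coefficient matrix A = [[-1, 12], [0, 3]].
Characteristic polynomial det(A - λI) = λ^2 - 2λ - 3 = 0.
Eigenvalues λ = -1, 3.
For λ=-1: (A-λI) row 1 is [0, 12], so an eigenvector is (1, 0).
For λ=3: (A-λI) row 1 is [-4, 12], so an eigenvector is (3, 1).
General solution: K_1e^(-t)(1,0) + K_2e^(3t)(3,1).

x_1(t) = K_1e^(-t) + 3K_2e^(3t), x_2(t) = K_2e^(3t)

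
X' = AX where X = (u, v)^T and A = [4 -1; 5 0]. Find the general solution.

Coefficient matrix A = [[4, -1], [5, 0]].
Characteristic polynomial det(A - λI) = λ^2 - 4λ + 5 = 0.
Eigenvalues λ = 2 ± i (complex conjugate pair).
For λ=2+i: an eigenvector is (-1,-2) - i(0,-1) = (-1, -2 + i).
A real fundamental pair from Re and Im of e^((2+i)t)v: X_1 = e^(2t)(cos(t)·(-1,-2) + sin(t)·(0,-1)), X_2 = e^(2t)(sin(t)·(-1,-2) - cos(t)·(0,-1)).
General solution: c_1X_1 + c_2X_2.

u(t) = -c_1e^(2t)cos(t) - c_2e^(2t)sin(t), v(t) = -c_1e^(2t)sin(t) - 2c_1e^(2t)cos(t) - 2c_2e^(2t)sin(t) + c_2e^(2t)cos(t)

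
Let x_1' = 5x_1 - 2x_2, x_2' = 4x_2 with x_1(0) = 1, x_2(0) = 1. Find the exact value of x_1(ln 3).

-81

A = [[5,-2],[0,4]]; eigenvalues λ = 4, 5.
Eigenvectors: (2,1) for λ=4, (1,0) for λ=5.
From the initial condition, c_1 = 1, c_2 = -1.
x_1(ln 3) = (1)(3^4)(2) + (-1)(3^5)(1) = -81.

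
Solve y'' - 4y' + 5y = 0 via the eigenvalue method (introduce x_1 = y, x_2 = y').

Let x_1 = y, x_2 = y'. Then x_1' = x_2 and x_2' = -5x_1 + 4x_2.
A = [[0,1],[-5,4]]; det(A-λI) = λ^2 - 4λ + 5.
Eigenvalues λ = 2 ± i.

y(t) = C_1e^(2t)cos(t) + C_2e^(2t)sin(t)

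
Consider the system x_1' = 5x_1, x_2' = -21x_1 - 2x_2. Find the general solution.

Coefficient matrix A = [[5, 0], [-21, -2]].
Characteristic polynomial det(A - λI) = λ^2 - 3λ - 10 = 0.
Eigenvalues λ = -2, 5.
For λ=-2: (A-λI) row 1 is [7, 0], so an eigenvector is (0, -1).
For λ=5: (A-λI) row 2 is [-21, -7], so an eigenvector is (-1, 3).
General solution: K_1e^(-2t)(0,-1) + K_2e^(5t)(-1,3).

x_1(t) = -K_2e^(5t), x_2(t) = -K_1e^(-2t) + 3K_2e^(5t)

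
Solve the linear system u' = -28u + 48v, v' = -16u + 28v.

Coefficient matrix A = [[-28, 48], [-16, 28]].
Characteristic polynomial det(A - λI) = λ^2 - 16 = 0.
Eigenvalues λ = 4, -4.
For λ=4: (A-λI) row 1 is [-32, 48], so an eigenvector is (-3, -2).
For λ=-4: (A-λI) row 1 is [-24, 48], so an eigenvector is (2, 1).
General solution: c_1e^(4t)(-3,-2) + c_2e^(-4t)(2,1).

u(t) = -3c_1e^(4t) + 2c_2e^(-4t), v(t) = -2c_1e^(4t) + c_2e^(-4t)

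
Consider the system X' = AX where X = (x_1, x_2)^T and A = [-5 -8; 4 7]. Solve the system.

Coefficient matrix A = [[-5, -8], [4, 7]].
Characteristic polynomial det(A - λI) = λ^2 - 2λ - 3 = 0.
Eigenvalues λ = -1, 3.
For λ=-1: (A-λI) row 1 is [-4, -8], so an eigenvector is (2, -1).
For λ=3: (A-λI) row 1 is [-8, -8], so an eigenvector is (-1, 1).
General solution: K_1e^(-t)(2,-1) + K_2e^(3t)(-1,1).

x_1(t) = 2K_1e^(-t) - K_2e^(3t), x_2(t) = -K_1e^(-t) + K_2e^(3t)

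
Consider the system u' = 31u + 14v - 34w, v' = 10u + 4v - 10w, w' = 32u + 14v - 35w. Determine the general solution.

Coefficient matrix A = [[31, 14, -34], [10, 4, -10], [32, 14, -35]].
det(A - λI) = 0 gives eigenvalues λ = -1, -3, 4.
For λ=-1: eigenvector (3,-2,2).
For λ=-3: eigenvector (1,0,1).
For λ=4: eigenvector (2,1,2).
General solution: c_1e^(-t)(3,-2,2) + c_2e^(-3t)(1,0,1) + c_3e^(4t)(2,1,2).

u(t) = 3c_1e^(-t) + c_2e^(-3t) + 2c_3e^(4t), v(t) = -2c_1e^(-t) + c_3e^(4t), w(t) = 2c_1e^(-t) + c_2e^(-3t) + 2c_3e^(4t)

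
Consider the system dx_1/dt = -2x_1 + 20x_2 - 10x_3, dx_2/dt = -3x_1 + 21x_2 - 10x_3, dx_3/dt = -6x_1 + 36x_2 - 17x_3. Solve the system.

x_1(t) = K_2e^(-2t) - 2K_3e^(3t), x_2(t) = K_1e^(t) + K_2e^(-2t) - 2K_3e^(3t), x_3(t) = 2K_1e^(t) + 2K_2e^(-2t) - 3K_3e^(3t)

Coefficient matrix A = [[-2, 20, -10], [-3, 21, -10], [-6, 36, -17]].
det(A - λI) = 0 gives eigenvalues λ = 1, -2, 3.
For λ=1: eigenvector (0,1,2).
For λ=-2: eigenvector (1,1,2).
For λ=3: eigenvector (-2,-2,-3).
General solution: K_1e^(t)(0,1,2) + K_2e^(-2t)(1,1,2) + K_3e^(3t)(-2,-2,-3).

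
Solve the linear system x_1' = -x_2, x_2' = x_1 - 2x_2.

Coefficient matrix A = [[0, -1], [1, -2]].
Characteristic polynomial det(A - λI) = λ^2 + 2λ + 1 = 0.
Single eigenvalue λ = -1 with algebraic multiplicity 2.
Eigenvector v = (1,1); generalized eigenvector w with (A-λI)w=v is (3,2).
General solution: e^(-t)[K_1·v + K_2·(t·v + w)].

x_1(t) = K_1e^(-t) + K_2te^(-t) + 3K_2e^(-t), x_2(t) = K_1e^(-t) + K_2te^(-t) + 2K_2e^(-t)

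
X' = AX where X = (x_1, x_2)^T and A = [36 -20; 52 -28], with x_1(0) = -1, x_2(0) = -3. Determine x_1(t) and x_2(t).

x_1(t) = 7e^(4t)sin(4t) - e^(4t)cos(4t), x_2(t) = 11e^(4t)sin(4t) - 3e^(4t)cos(4t)

Coefficient matrix A = [[36, -20], [52, -28]].
Characteristic polynomial det(A - λI) = λ^2 - 8λ + 32 = 0.
Eigenvalues λ = 4 ± 4i (complex conjugate pair).
For λ=4+4i: an eigenvector is (2,3) - i(1,2) = (2 - i, 3 - 2i).
A real fundamental pair from Re and Im of e^((4+4i)t)v: X_1 = e^(4t)(cos(4t)·(2,3) + sin(4t)·(1,2)), X_2 = e^(4t)(sin(4t)·(2,3) - cos(4t)·(1,2)).
General solution: K_1X_1 + K_2X_2.
Applying x_1(0)=-1, x_2(0)=-3 gives K_1=1, K_2=3.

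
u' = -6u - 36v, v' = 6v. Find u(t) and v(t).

u(t) = K_1e^(-6t) + 3K_2e^(6t), v(t) = -K_2e^(6t)

Coefficient matrix A = [[-6, -36], [0, 6]].
Characteristic polynomial det(A - λI) = λ^2 - 36 = 0.
Eigenvalues λ = -6, 6.
For λ=-6: (A-λI) row 1 is [0, -36], so an eigenvector is (1, 0).
For λ=6: (A-λI) row 1 is [-12, -36], so an eigenvector is (3, -1).
General solution: K_1e^(-6t)(1,0) + K_2e^(6t)(3,-1).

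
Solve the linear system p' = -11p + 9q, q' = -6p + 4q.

Coefficient matrix A = [[-11, 9], [-6, 4]].
Characteristic polynomial det(A - λI) = λ^2 + 7λ + 10 = 0.
Eigenvalues λ = -5, -2.
For λ=-5: (A-λI) row 1 is [-6, 9], so an eigenvector is (3, 2).
For λ=-2: (A-λI) row 1 is [-9, 9], so an eigenvector is (1, 1).
General solution: c_1e^(-5t)(3,2) + c_2e^(-2t)(1,1).

p(t) = 3c_1e^(-5t) + c_2e^(-2t), q(t) = 2c_1e^(-5t) + c_2e^(-2t)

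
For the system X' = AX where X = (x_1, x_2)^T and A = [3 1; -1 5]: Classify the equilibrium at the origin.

unstable improper node

A = [[3,1],[-1,5]]; det(A-λI) = λ^2 - 8λ + 16.
repeated λ = 4 with a single eigenvector.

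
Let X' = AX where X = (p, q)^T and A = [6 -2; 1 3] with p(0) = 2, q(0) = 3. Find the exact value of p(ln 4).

A = [[6,-2],[1,3]]; eigenvalues λ = 5, 4.
Eigenvectors: (2,1) for λ=5, (1,1) for λ=4.
From the initial condition, c_1 = -1, c_2 = 4.
p(ln 4) = (-1)(4^5)(2) + (4)(4^4)(1) = -1024.

-1024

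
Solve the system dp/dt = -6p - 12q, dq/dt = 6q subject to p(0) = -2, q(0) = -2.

Coefficient matrix A = [[-6, -12], [0, 6]].
Characteristic polynomial det(A - λI) = λ^2 - 36 = 0.
Eigenvalues λ = 6, -6.
For λ=6: (A-λI) row 1 is [-12, -12], so an eigenvector is (1, -1).
For λ=-6: (A-λI) row 1 is [0, -12], so an eigenvector is (1, 0).
General solution: K_1e^(6t)(1,-1) + K_2e^(-6t)(1,0).
Applying p(0)=-2, q(0)=-2 gives K_1=2, K_2=-4.

p(t) = 2e^(6t) - 4e^(-6t), q(t) = -2e^(6t)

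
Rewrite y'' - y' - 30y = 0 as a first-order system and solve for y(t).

y(t) = K_1e^(-5t) + K_2e^(6t)

Let x_1 = y, x_2 = y'. Then x_1' = x_2 and x_2' = 30x_1 + x_2.
A = [[0,1],[30,1]]; det(A-λI) = λ^2 - λ - 30.
Eigenvalues λ = -5, 6 with eigenvectors (1,-5), (1,6).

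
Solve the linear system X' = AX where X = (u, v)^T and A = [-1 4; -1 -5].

u(t) = 2C_1e^(-3t) + 2C_2te^(-3t) - C_2e^(-3t), v(t) = -C_1e^(-3t) - C_2te^(-3t) + C_2e^(-3t)

Coefficient matrix A = [[-1, 4], [-1, -5]].
Characteristic polynomial det(A - λI) = λ^2 + 6λ + 9 = 0.
Single eigenvalue λ = -3 with algebraic multiplicity 2.
Eigenvector v = (2,-1); generalized eigenvector w with (A-λI)w=v is (-1,1).
General solution: e^(-3t)[C_1·v + C_2·(t·v + w)].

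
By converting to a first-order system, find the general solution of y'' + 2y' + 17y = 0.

Let x_1 = y, x_2 = y'. Then x_1' = x_2 and x_2' = -17x_1 - 2x_2.
A = [[0,1],[-17,-2]]; det(A-λI) = λ^2 + 2λ + 17.
Eigenvalues λ = -1 ± 4i.

y(t) = K_1e^(-t)cos(4t) + K_2e^(-t)sin(4t)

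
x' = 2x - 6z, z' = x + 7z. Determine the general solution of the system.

x(t) = -2C_1e^(5t) + 3C_2e^(4t), z(t) = C_1e^(5t) - C_2e^(4t)

Coefficient matrix A = [[2, -6], [1, 7]].
Characteristic polynomial det(A - λI) = λ^2 - 9λ + 20 = 0.
Eigenvalues λ = 5, 4.
For λ=5: (A-λI) row 1 is [-3, -6], so an eigenvector is (-2, 1).
For λ=4: (A-λI) row 1 is [-2, -6], so an eigenvector is (3, -1).
General solution: C_1e^(5t)(-2,1) + C_2e^(4t)(3,-1).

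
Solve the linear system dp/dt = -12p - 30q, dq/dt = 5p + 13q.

p(t) = -2K_1e^(3t) - 3K_2e^(-2t), q(t) = K_1e^(3t) + K_2e^(-2t)

Coefficient matrix A = [[-12, -30], [5, 13]].
Characteristic polynomial det(A - λI) = λ^2 - λ - 6 = 0.
Eigenvalues λ = 3, -2.
For λ=3: (A-λI) row 1 is [-15, -30], so an eigenvector is (-2, 1).
For λ=-2: (A-λI) row 1 is [-10, -30], so an eigenvector is (-3, 1).
General solution: K_1e^(3t)(-2,1) + K_2e^(-2t)(-3,1).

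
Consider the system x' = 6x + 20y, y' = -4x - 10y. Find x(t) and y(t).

Coefficient matrix A = [[6, 20], [-4, -10]].
Characteristic polynomial det(A - λI) = λ^2 + 4λ + 20 = 0.
Eigenvalues λ = -2 ± 4i (complex conjugate pair).
For λ=-2+4i: an eigenvector is (1,0) - i(2,-1) = (1 - 2i, 0 + i).
A real fundamental pair from Re and Im of e^((-2+4i)t)v: X_1 = e^(-2t)(cos(4t)·(1,0) + sin(4t)·(2,-1)), X_2 = e^(-2t)(sin(4t)·(1,0) - cos(4t)·(2,-1)).
General solution: K_1X_1 + K_2X_2.

x(t) = 2K_1e^(-2t)sin(4t) + K_1e^(-2t)cos(4t) + K_2e^(-2t)sin(4t) - 2K_2e^(-2t)cos(4t), y(t) = -K_1e^(-2t)sin(4t) + K_2e^(-2t)cos(4t)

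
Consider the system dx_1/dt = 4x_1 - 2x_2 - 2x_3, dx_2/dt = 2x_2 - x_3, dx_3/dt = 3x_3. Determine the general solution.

x_1(t) = c_1e^(4t) + c_2e^(2t), x_2(t) = c_2e^(2t) - c_3e^(3t), x_3(t) = c_3e^(3t)

Coefficient matrix A = [[4, -2, -2], [0, 2, -1], [0, 0, 3]].
det(A - λI) = 0 gives eigenvalues λ = 4, 2, 3.
For λ=4: eigenvector (1,0,0).
For λ=2: eigenvector (1,1,0).
For λ=3: eigenvector (0,-1,1).
General solution: c_1e^(4t)(1,0,0) + c_2e^(2t)(1,1,0) + c_3e^(3t)(0,-1,1).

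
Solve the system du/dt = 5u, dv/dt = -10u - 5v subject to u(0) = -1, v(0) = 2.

u(t) = -e^(5t), v(t) = e^(5t) + e^(-5t)

Coefficient matrix A = [[5, 0], [-10, -5]].
Characteristic polynomial det(A - λI) = λ^2 - 25 = 0.
Eigenvalues λ = -5, 5.
For λ=-5: (A-λI) row 1 is [10, 0], so an eigenvector is (0, -1).
For λ=5: (A-λI) row 2 is [-10, -10], so an eigenvector is (-1, 1).
General solution: K_1e^(-5t)(0,-1) + K_2e^(5t)(-1,1).
Applying u(0)=-1, v(0)=2 gives K_1=-1, K_2=1.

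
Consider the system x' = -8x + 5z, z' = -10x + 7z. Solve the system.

x(t) = -c_1e^(-3t) + c_2e^(2t), z(t) = -c_1e^(-3t) + 2c_2e^(2t)

Coefficient matrix A = [[-8, 5], [-10, 7]].
Characteristic polynomial det(A - λI) = λ^2 + λ - 6 = 0.
Eigenvalues λ = -3, 2.
For λ=-3: (A-λI) row 1 is [-5, 5], so an eigenvector is (-1, -1).
For λ=2: (A-λI) row 1 is [-10, 5], so an eigenvector is (1, 2).
General solution: c_1e^(-3t)(-1,-1) + c_2e^(2t)(1,2).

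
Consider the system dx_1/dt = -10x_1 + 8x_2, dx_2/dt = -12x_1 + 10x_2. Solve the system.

x_1(t) = c_1e^(-2t) - 2c_2e^(2t), x_2(t) = c_1e^(-2t) - 3c_2e^(2t)

Coefficient matrix A = [[-10, 8], [-12, 10]].
Characteristic polynomial det(A - λI) = λ^2 - 4 = 0.
Eigenvalues λ = -2, 2.
For λ=-2: (A-λI) row 1 is [-8, 8], so an eigenvector is (1, 1).
For λ=2: (A-λI) row 1 is [-12, 8], so an eigenvector is (-2, -3).
General solution: c_1e^(-2t)(1,1) + c_2e^(2t)(-2,-3).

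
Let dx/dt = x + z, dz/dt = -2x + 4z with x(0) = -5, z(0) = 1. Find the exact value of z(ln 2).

52

A = [[1,1],[-2,4]]; eigenvalues λ = 2, 3.
Eigenvectors: (-1,-1) for λ=2, (-1,-2) for λ=3.
From the initial condition, c_1 = 11, c_2 = -6.
z(ln 2) = (11)(2^2)(-1) + (-6)(2^3)(-2) = 52.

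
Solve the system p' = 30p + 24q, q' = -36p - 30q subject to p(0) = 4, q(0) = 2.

Coefficient matrix A = [[30, 24], [-36, -30]].
Characteristic polynomial det(A - λI) = λ^2 - 36 = 0.
Eigenvalues λ = 6, -6.
For λ=6: (A-λI) row 1 is [24, 24], so an eigenvector is (1, -1).
For λ=-6: (A-λI) row 1 is [36, 24], so an eigenvector is (-2, 3).
General solution: C_1e^(6t)(1,-1) + C_2e^(-6t)(-2,3).
Applying p(0)=4, q(0)=2 gives C_1=16, C_2=6.

p(t) = 16e^(6t) - 12e^(-6t), q(t) = -16e^(6t) + 18e^(-6t)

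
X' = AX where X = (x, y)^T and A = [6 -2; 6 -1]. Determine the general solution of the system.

x(t) = 2K_1e^(3t) - K_2e^(2t), y(t) = 3K_1e^(3t) - 2K_2e^(2t)

Coefficient matrix A = [[6, -2], [6, -1]].
Characteristic polynomial det(A - λI) = λ^2 - 5λ + 6 = 0.
Eigenvalues λ = 3, 2.
For λ=3: (A-λI) row 1 is [3, -2], so an eigenvector is (2, 3).
For λ=2: (A-λI) row 1 is [4, -2], so an eigenvector is (-1, -2).
General solution: K_1e^(3t)(2,3) + K_2e^(2t)(-1,-2).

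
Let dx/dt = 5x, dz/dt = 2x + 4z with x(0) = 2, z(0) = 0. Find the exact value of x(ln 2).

64

A = [[5,0],[2,4]]; eigenvalues λ = 5, 4.
Eigenvectors: (-1,-2) for λ=5, (0,-1) for λ=4.
From the initial condition, c_1 = -2, c_2 = 4.
x(ln 2) = (-2)(2^5)(-1) + (4)(2^4)(0) = 64.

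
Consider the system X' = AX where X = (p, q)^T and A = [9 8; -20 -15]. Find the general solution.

Coefficient matrix A = [[9, 8], [-20, -15]].
Characteristic polynomial det(A - λI) = λ^2 + 6λ + 25 = 0.
Eigenvalues λ = -3 ± 4i (complex conjugate pair).
For λ=-3+4i: an eigenvector is (1,-2) - i(-1,1) = (1 + i, -2 - i).
A real fundamental pair from Re and Im of e^((-3+4i)t)v: X_1 = e^(-3t)(cos(4t)·(1,-2) + sin(4t)·(-1,1)), X_2 = e^(-3t)(sin(4t)·(1,-2) - cos(4t)·(-1,1)).
General solution: c_1X_1 + c_2X_2.

p(t) = -c_1e^(-3t)sin(4t) + c_1e^(-3t)cos(4t) + c_2e^(-3t)sin(4t) + c_2e^(-3t)cos(4t), q(t) = c_1e^(-3t)sin(4t) - 2c_1e^(-3t)cos(4t) - 2c_2e^(-3t)sin(4t) - c_2e^(-3t)cos(4t)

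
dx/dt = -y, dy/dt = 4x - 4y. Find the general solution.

Coefficient matrix A = [[0, -1], [4, -4]].
Characteristic polynomial det(A - λI) = λ^2 + 4λ + 4 = 0.
Single eigenvalue λ = -2 with algebraic multiplicity 2.
Eigenvector v = (-1,-2); generalized eigenvector w with (A-λI)w=v is (0,1).
General solution: e^(-2t)[K_1·v + K_2·(t·v + w)].

x(t) = -K_1e^(-2t) - K_2te^(-2t), y(t) = -2K_1e^(-2t) - 2K_2te^(-2t) + K_2e^(-2t)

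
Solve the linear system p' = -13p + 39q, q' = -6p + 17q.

p(t) = -3K_1e^(2t)sin(3t) - 2K_1e^(2t)cos(3t) - 2K_2e^(2t)sin(3t) + 3K_2e^(2t)cos(3t), q(t) = -K_1e^(2t)sin(3t) - K_1e^(2t)cos(3t) - K_2e^(2t)sin(3t) + K_2e^(2t)cos(3t)

Coefficient matrix A = [[-13, 39], [-6, 17]].
Characteristic polynomial det(A - λI) = λ^2 - 4λ + 13 = 0.
Eigenvalues λ = 2 ± 3i (complex conjugate pair).
For λ=2+3i: an eigenvector is (-2,-1) - i(-3,-1) = (-2 + 3i, -1 + i).
A real fundamental pair from Re and Im of e^((2+3i)t)v: X_1 = e^(2t)(cos(3t)·(-2,-1) + sin(3t)·(-3,-1)), X_2 = e^(2t)(sin(3t)·(-2,-1) - cos(3t)·(-3,-1)).
General solution: K_1X_1 + K_2X_2.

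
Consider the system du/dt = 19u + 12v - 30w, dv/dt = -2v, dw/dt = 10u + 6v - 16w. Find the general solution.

Coefficient matrix A = [[19, 12, -30], [0, -2, 0], [10, 6, -16]].
det(A - λI) = 0 gives eigenvalues λ = -1, -2, 4.
For λ=-1: eigenvector (-3,0,-2).
For λ=-2: eigenvector (-2,1,-1).
For λ=4: eigenvector (2,0,1).
General solution: c_1e^(-t)(-3,0,-2) + c_2e^(-2t)(-2,1,-1) + c_3e^(4t)(2,0,1).

u(t) = -3c_1e^(-t) - 2c_2e^(-2t) + 2c_3e^(4t), v(t) = c_2e^(-2t), w(t) = -2c_1e^(-t) - c_2e^(-2t) + c_3e^(4t)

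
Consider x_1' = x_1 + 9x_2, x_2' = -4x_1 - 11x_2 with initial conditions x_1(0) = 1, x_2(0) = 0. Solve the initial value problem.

Coefficient matrix A = [[1, 9], [-4, -11]].
Characteristic polynomial det(A - λI) = λ^2 + 10λ + 25 = 0.
Single eigenvalue λ = -5 with algebraic multiplicity 2.
Eigenvector v = (3,-2); generalized eigenvector w with (A-λI)w=v is (2,-1).
General solution: e^(-5t)[K_1·v + K_2·(t·v + w)].
Applying x_1(0)=1, x_2(0)=0 gives K_1=-1, K_2=2.

x_1(t) = 6te^(-5t) + e^(-5t), x_2(t) = -4te^(-5t)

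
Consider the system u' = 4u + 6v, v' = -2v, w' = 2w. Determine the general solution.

u(t) = K_1e^(4t) - K_2e^(-2t), v(t) = K_2e^(-2t), w(t) = K_3e^(2t)

Coefficient matrix A = [[4, 6, 0], [0, -2, 0], [0, 0, 2]].
det(A - λI) = 0 gives eigenvalues λ = 4, -2, 2.
For λ=4: eigenvector (1,0,0).
For λ=-2: eigenvector (-1,1,0).
For λ=2: eigenvector (0,0,1).
General solution: K_1e^(4t)(1,0,0) + K_2e^(-2t)(-1,1,0) + K_3e^(2t)(0,0,1).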